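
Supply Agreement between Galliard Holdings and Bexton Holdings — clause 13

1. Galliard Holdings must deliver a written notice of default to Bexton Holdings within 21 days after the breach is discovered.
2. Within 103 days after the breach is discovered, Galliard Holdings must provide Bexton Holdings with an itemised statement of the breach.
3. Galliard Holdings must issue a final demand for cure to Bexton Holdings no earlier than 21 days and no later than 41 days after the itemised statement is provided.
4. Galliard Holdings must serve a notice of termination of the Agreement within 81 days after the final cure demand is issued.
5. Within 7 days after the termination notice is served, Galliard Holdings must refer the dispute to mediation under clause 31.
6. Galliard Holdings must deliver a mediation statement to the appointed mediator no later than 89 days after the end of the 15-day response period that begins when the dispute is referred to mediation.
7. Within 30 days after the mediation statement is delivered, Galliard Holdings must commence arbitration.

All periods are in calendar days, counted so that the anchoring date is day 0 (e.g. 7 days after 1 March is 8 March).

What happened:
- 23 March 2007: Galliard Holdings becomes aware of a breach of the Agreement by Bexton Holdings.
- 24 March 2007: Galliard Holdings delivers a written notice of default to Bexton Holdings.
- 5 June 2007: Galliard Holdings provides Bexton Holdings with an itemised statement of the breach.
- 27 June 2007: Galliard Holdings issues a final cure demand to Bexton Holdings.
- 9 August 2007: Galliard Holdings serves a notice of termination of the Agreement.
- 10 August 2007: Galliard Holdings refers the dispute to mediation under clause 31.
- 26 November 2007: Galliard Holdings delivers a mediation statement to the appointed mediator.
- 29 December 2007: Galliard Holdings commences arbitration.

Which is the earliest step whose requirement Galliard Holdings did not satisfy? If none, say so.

Step 6

Step 1 — counting 21 days from 23 March 2007 (when the breach is discovered) gives a deadline of 13 April 2007; completed 24 March 2007, before the deadline.
Step 2 — counting 103 days from 23 March 2007 (when the breach is discovered) gives a deadline of 4 July 2007; completed 5 June 2007, before the deadline.
Step 3 — 21 and 41 days from 5 June 2007 (when the itemised statement is provided) are 26 June 2007 and 16 July 2007 respectively; 27 June 2007 falls inside that range.
Step 4 — counting 81 days from 27 June 2007 (when the final cure demand is issued) gives a deadline of 16 September 2007; done 9 August 2007 — timely.
Step 5 — counting 7 days from 9 August 2007 (when the termination notice is served) gives a deadline of 16 August 2007; completed 10 August 2007, before the deadline.
Step 6 — counting 89 days from 25 August 2007 (end of the 15-day response period, which began when the dispute is referred to mediation on 10 August 2007) gives a deadline of 22 November 2007; 26 November 2007 misses that deadline by 4 days.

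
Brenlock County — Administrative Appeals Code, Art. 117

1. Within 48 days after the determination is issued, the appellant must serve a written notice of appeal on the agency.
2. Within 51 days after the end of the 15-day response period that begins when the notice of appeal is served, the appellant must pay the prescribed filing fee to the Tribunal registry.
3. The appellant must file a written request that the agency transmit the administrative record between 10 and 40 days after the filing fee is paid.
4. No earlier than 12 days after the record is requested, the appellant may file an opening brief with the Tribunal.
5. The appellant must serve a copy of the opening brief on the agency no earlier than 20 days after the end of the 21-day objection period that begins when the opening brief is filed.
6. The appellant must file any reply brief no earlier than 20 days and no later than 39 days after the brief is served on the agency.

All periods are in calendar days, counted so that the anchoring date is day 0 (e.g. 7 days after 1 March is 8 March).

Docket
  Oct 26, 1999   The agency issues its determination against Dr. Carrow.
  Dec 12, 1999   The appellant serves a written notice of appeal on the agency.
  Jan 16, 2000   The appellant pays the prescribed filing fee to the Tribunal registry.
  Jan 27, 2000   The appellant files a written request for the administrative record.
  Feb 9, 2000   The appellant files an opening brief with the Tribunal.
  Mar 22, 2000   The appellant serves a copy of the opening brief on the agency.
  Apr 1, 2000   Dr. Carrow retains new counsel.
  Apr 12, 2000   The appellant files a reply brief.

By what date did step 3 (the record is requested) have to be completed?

Feb 25, 2000

Step 3 runs from Jan 16, 2000, when the filing fee is paid. The window is 10–40 days after Jan 16, 2000; it closes on Feb 25, 2000.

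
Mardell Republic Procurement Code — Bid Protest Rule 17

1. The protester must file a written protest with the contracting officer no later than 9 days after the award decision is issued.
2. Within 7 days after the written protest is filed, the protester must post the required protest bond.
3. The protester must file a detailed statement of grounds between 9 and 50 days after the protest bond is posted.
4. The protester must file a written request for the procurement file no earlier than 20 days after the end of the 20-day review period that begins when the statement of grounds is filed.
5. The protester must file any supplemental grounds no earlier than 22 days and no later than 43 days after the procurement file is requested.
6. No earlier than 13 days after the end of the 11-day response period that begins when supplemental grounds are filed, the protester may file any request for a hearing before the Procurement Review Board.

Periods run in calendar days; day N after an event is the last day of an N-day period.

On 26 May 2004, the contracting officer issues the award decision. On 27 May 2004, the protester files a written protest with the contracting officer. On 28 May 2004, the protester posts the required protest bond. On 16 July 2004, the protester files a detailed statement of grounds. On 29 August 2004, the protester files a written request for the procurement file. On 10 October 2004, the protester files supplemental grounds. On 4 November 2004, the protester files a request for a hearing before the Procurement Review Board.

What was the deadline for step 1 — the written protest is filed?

4 June 2004

Step 1 runs from 26 May 2004, when the award decision is issued. 9 days after 26 May 2004 is 4 June 2004.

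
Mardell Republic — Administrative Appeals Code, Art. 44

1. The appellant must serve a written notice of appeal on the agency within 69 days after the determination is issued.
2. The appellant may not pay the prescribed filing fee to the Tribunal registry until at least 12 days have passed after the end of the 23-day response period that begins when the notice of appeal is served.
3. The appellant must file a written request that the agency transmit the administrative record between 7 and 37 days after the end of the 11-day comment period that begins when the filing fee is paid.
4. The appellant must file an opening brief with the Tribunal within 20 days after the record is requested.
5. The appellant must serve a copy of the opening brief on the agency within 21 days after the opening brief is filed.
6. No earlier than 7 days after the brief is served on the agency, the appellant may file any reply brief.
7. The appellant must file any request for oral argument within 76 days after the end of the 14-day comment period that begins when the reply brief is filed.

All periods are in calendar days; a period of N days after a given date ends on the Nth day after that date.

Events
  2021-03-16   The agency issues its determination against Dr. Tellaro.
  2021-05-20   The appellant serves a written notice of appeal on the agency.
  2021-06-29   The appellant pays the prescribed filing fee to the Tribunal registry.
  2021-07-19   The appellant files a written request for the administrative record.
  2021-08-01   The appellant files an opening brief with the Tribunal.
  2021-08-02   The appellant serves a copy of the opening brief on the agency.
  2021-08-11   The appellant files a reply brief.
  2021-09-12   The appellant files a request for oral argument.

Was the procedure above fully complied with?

Yes

(1) due by 2021-03-16 + 69 days = 2021-05-24; done 2021-05-20 — timely.
(2) permitted from 2021-06-12 + 12 days = 2021-06-24 onward; 2021-06-29 is on or after that date.
(3) the permitted window runs from 2021-07-10 + 7 = 2021-07-17 to 2021-07-10 + 37 = 2021-08-16; 2021-07-19 falls inside that range.
(4) due by 2021-07-19 + 20 days = 2021-08-08; completed 2021-08-01, before the deadline.
(5) due by 2021-08-01 + 21 days = 2021-08-22; 2021-08-02 is within that limit.
(6) permitted from 2021-08-02 + 7 days = 2021-08-09 onward; done 2021-08-11, after the minimum wait.
(7) due by 2021-08-25 + 76 days = 2021-11-09; done 2021-09-12 — timely.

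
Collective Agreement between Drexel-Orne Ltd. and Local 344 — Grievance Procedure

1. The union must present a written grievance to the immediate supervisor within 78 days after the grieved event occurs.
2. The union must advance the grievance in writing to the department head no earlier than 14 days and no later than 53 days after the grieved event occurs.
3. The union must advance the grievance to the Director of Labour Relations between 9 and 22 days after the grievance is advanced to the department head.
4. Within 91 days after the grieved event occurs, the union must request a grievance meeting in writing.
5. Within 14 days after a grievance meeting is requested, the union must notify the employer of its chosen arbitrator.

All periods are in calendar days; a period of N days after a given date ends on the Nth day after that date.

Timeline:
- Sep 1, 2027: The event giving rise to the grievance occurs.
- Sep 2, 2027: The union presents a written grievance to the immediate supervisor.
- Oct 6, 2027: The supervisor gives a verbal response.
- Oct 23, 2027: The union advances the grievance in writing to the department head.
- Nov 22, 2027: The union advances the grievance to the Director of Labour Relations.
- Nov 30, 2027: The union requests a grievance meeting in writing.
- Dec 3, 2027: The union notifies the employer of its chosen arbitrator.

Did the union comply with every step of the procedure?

No

(1) due by Sep 1, 2027 + 78 days = Nov 18, 2027; completed Sep 2, 2027, before the deadline.
(2) the permitted window runs from Sep 1, 2027 + 14 = Sep 15, 2027 to Sep 1, 2027 + 53 = Oct 24, 2027; Oct 23, 2027 falls inside that range.
(3) the permitted window runs from Oct 23, 2027 + 9 = Nov 1, 2027 to Oct 23, 2027 + 22 = Nov 14, 2027; Nov 22, 2027 is 8 days past the end of the window.
That is the first point of non-compliance.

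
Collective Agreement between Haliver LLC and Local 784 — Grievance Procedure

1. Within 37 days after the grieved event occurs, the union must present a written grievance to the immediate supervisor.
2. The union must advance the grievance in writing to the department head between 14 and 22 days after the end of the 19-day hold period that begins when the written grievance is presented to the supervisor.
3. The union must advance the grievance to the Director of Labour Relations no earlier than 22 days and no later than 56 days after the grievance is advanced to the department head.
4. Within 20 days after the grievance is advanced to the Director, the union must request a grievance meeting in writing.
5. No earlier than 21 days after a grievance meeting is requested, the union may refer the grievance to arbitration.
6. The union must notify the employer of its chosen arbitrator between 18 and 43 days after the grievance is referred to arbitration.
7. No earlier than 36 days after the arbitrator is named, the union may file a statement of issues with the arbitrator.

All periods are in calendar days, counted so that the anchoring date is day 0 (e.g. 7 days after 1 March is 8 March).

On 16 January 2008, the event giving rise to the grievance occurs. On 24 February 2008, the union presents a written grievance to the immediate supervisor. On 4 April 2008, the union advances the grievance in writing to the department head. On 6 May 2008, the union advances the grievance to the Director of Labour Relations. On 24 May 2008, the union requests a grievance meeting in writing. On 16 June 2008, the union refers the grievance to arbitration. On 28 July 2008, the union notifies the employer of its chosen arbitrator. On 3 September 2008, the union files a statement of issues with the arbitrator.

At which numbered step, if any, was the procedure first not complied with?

Step 1 — counting 37 days from 16 January 2008 (when the grieved event occurs) gives a deadline of 22 February 2008; done 24 February 2008 — 2 days late.
Later steps need not be reached.

Step 1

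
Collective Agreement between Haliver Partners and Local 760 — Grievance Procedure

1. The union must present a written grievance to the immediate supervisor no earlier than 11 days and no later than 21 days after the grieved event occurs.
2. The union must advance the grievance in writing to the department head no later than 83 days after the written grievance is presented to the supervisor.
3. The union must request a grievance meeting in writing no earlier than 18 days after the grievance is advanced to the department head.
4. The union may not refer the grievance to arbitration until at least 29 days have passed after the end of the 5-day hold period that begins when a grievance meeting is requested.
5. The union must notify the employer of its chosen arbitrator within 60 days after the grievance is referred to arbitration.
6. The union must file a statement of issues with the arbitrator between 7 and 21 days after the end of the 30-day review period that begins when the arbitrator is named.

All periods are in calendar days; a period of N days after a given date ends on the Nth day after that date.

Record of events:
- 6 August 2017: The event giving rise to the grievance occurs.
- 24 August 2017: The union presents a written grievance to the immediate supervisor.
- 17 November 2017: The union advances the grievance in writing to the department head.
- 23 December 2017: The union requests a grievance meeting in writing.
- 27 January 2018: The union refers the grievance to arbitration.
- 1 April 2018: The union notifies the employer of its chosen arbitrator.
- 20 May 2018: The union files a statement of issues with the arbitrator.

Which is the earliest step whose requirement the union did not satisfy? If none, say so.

(1) the permitted window runs from 6 August 2017 + 11 = 17 August 2017 to 6 August 2017 + 21 = 27 August 2017; done 24 August 2017, which is between those dates.
(2) due by 24 August 2017 + 83 days = 15 November 2017; not done until 17 November 2017, 2 days after the deadline.
Later steps need not be reached.

Step 2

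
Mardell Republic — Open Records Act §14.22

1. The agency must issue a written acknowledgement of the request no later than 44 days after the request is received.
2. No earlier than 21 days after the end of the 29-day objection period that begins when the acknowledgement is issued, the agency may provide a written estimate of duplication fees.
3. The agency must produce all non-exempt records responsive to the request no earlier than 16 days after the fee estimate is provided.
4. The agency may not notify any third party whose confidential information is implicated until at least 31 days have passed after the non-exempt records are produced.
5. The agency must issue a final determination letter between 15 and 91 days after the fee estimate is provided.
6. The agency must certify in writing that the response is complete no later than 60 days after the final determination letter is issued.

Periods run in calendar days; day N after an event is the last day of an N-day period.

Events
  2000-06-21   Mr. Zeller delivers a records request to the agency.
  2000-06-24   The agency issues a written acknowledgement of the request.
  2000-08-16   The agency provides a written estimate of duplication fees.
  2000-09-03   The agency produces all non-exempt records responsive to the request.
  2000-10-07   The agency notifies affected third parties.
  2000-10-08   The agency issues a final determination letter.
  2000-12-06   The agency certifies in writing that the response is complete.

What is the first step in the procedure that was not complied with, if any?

Step 1: 44 days after 2000-06-21 (when the request is received) is 2000-08-04; done 2000-06-24 — timely.
Step 2: the earliest permitted date is 21 days after 2000-07-23 (end of the 29-day objection period, which began when the acknowledgement is issued on 2000-06-24), i.e. 2000-08-13; done 2000-08-16 — permitted.
Step 3: the earliest permitted date is 16 days after 2000-08-16 (when the fee estimate is provided), i.e. 2000-09-01; done 2000-09-03, after the minimum wait.
Step 4: the earliest permitted date is 31 days after 2000-09-03 (when the non-exempt records are produced), i.e. 2000-10-04; 2000-10-07 is on or after that date.
Step 5: the window is 15–91 days after 2000-08-16 (when the fee estimate is provided), so 2000-08-31 through 2000-11-15; 2000-10-08 falls inside that range.
Step 6: 60 days after 2000-10-08 (when the final determination letter is issued) is 2000-12-07; 2000-12-06 is within that limit.

None — every step was satisfied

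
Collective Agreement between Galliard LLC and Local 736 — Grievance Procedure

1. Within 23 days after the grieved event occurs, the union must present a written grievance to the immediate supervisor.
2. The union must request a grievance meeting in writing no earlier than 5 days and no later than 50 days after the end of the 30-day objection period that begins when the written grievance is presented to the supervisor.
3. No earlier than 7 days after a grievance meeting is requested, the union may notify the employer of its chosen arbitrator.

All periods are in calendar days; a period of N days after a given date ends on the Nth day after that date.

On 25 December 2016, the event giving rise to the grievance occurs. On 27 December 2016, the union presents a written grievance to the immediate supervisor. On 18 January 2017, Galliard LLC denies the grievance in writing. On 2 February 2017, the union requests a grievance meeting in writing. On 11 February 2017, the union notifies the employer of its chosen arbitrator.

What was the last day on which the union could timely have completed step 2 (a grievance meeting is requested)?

The written grievance is presented to the supervisor on 27 December 2016; the 30-day objection period therefore ends 26 January 2017, and step 2 runs from that date. The window is 5–50 days after 26 January 2017; it closes on 17 March 2017.

17 March 2017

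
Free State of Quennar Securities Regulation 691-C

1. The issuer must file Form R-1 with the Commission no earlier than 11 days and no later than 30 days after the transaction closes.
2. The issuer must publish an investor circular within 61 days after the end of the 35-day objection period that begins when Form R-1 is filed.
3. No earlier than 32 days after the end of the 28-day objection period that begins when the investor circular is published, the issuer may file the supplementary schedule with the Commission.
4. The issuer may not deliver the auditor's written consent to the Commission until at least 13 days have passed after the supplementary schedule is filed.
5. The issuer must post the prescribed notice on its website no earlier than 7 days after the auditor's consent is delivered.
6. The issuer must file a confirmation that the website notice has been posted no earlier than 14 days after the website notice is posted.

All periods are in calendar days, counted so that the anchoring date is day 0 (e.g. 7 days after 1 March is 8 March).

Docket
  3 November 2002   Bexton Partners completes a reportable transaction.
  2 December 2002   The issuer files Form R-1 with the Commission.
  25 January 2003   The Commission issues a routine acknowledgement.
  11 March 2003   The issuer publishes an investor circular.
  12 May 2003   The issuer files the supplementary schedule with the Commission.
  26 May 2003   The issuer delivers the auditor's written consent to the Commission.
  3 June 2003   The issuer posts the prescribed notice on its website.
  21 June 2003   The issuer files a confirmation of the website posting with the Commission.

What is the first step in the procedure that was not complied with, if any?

Step 1: the window is 11–30 days after 3 November 2002 (when the transaction closes), so 14 November 2002 through 3 December 2002; done 2 December 2002, which is between those dates.
Step 2: 61 days after 6 January 2003 (end of the 35-day objection period, which began when Form R-1 is filed on 2 December 2002) is 8 March 2003; 11 March 2003 misses that deadline by 3 days.

Step 2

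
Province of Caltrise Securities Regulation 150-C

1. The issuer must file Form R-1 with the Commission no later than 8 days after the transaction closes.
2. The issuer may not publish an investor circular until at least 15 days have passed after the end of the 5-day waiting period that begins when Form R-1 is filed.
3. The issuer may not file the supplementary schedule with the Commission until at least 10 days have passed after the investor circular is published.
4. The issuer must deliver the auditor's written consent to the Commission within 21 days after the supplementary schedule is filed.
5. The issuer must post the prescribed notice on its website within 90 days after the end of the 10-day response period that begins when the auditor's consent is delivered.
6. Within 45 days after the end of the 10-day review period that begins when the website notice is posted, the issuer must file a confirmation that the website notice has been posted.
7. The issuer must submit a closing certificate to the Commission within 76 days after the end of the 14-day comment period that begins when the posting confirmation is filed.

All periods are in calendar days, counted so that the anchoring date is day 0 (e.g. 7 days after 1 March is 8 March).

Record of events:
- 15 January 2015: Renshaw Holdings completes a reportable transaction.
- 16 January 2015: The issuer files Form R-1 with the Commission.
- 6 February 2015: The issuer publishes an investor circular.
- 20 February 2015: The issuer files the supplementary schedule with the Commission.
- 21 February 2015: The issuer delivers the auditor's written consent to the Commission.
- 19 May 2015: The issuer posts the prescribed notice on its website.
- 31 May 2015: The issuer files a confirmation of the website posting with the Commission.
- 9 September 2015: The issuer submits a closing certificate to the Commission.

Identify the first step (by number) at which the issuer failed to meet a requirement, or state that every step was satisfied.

Step 7

Step 1: 8 days after 15 January 2015 (when the transaction closes) is 23 January 2015; completed 16 January 2015, before the deadline.
Step 2: the earliest permitted date is 15 days after 21 January 2015 (end of the 5-day waiting period, which began when Form R-1 is filed on 16 January 2015), i.e. 5 February 2015; done 6 February 2015, after the minimum wait.
Step 3: the earliest permitted date is 10 days after 6 February 2015 (when the investor circular is published), i.e. 16 February 2015; done 20 February 2015, after the minimum wait.
Step 4: 21 days after 20 February 2015 (when the supplementary schedule is filed) is 13 March 2015; done 21 February 2015 — timely.
Step 5: 90 days after 3 March 2015 (end of the 10-day response period, which began when the auditor's consent is delivered on 21 February 2015) is 1 June 2015; done 19 May 2015 — timely.
Step 6: 45 days after 29 May 2015 (end of the 10-day review period, which began when the website notice is posted on 19 May 2015) is 13 July 2015; done 31 May 2015 — timely.
Step 7: 76 days after 14 June 2015 (end of the 14-day comment period, which began when the posting confirmation is filed on 31 May 2015) is 29 August 2015; done 9 September 2015 — 11 days late.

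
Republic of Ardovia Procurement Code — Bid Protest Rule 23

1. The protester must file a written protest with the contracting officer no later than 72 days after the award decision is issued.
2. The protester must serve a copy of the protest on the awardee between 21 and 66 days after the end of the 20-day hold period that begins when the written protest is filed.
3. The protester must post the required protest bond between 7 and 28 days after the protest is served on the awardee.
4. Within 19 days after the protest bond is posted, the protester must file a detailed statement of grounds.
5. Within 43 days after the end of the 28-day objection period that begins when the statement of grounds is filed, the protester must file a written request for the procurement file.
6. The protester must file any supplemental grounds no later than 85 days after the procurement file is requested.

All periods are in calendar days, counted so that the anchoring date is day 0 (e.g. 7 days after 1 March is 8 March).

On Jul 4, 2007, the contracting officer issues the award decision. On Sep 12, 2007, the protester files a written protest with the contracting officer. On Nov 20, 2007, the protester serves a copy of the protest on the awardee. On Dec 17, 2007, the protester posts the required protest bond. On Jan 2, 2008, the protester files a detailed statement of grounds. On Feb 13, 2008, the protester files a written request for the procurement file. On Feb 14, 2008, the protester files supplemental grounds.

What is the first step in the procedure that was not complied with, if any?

Step 1: 72 days after Jul 4, 2007 (when the award decision is issued) is Sep 14, 2007; completed Sep 12, 2007, before the deadline.
Step 2: the window is 21–66 days after Oct 2, 2007 (end of the 20-day hold period, which began when the written protest is filed on Sep 12, 2007), so Oct 23, 2007 through Dec 7, 2007; done Nov 20, 2007 — within the window.
Step 3: the window is 7–28 days after Nov 20, 2007 (when the protest is served on the awardee), so Nov 27, 2007 through Dec 18, 2007; done Dec 17, 2007 — within the window.
Step 4: 19 days after Dec 17, 2007 (when the protest bond is posted) is Jan 5, 2008; completed Jan 2, 2008, before the deadline.
Step 5: 43 days after Jan 30, 2008 (end of the 28-day objection period, which began when the statement of grounds is filed on Jan 2, 2008) is Mar 13, 2008; Feb 13, 2008 is within that limit.
Step 6: 85 days after Feb 13, 2008 (when the procurement file is requested) is May 8, 2008; done Feb 14, 2008 — timely.

None — every step was satisfied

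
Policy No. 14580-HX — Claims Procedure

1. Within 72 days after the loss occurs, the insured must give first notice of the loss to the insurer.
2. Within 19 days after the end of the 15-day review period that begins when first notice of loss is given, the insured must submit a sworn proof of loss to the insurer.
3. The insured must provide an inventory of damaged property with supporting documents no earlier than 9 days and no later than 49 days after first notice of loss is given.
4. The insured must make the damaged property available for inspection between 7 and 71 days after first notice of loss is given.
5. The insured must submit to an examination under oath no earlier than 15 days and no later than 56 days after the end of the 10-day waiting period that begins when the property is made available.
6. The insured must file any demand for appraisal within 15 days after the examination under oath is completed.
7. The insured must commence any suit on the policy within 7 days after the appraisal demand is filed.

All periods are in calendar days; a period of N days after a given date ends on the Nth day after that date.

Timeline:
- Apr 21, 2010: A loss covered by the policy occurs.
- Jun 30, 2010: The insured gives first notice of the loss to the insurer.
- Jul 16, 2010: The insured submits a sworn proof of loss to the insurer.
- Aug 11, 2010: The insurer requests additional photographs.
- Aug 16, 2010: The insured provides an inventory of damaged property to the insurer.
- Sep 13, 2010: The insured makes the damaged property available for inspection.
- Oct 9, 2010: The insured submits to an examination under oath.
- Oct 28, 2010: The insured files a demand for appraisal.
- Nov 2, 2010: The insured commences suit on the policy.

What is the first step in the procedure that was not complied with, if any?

(1) due by Apr 21, 2010 + 72 days = Jul 2, 2010; Jun 30, 2010 is within that limit.
(2) due by Jul 15, 2010 + 19 days = Aug 3, 2010; completed Jul 16, 2010, before the deadline.
(3) the permitted window runs from Jun 30, 2010 + 9 = Jul 9, 2010 to Jun 30, 2010 + 49 = Aug 18, 2010; Aug 16, 2010 falls inside that range.
(4) the permitted window runs from Jun 30, 2010 + 7 = Jul 7, 2010 to Jun 30, 2010 + 71 = Sep 9, 2010; done Sep 13, 2010 — 4 days after the window closed.
No need to go further; step 4 was not satisfied.

Step 4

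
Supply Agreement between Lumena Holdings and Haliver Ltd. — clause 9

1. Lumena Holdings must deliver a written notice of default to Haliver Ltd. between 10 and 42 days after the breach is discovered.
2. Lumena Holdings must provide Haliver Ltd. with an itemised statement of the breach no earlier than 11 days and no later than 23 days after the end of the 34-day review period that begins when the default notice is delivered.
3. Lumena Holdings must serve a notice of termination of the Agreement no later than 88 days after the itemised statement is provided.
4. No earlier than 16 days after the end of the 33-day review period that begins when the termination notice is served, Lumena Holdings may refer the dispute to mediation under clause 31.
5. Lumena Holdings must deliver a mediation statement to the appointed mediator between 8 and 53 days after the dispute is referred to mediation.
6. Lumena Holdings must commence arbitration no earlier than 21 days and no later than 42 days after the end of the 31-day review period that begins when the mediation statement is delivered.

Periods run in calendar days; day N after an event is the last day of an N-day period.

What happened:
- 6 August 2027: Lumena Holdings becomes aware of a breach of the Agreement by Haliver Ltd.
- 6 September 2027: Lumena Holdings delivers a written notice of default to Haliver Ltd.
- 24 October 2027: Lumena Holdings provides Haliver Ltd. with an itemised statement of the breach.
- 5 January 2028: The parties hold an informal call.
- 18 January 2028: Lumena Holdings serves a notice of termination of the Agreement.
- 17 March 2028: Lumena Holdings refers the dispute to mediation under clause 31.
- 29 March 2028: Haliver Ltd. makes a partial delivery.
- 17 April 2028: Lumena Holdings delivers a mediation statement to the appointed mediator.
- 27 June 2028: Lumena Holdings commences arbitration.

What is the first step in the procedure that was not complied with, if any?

None — every step was satisfied

Step 1 — 10 and 42 days from 6 August 2027 (when the breach is discovered) are 16 August 2027 and 17 September 2027 respectively; done 6 September 2027, which is between those dates.
Step 2 — 11 and 23 days from 10 October 2027 (end of the 34-day review period, which began when the default notice is delivered on 6 September 2027) are 21 October 2027 and 2 November 2027 respectively; done 24 October 2027 — within the window.
Step 3 — counting 88 days from 24 October 2027 (when the itemised statement is provided) gives a deadline of 20 January 2028; 18 January 2028 is within that limit.
Step 4 — must wait 16 days from 20 February 2028 (end of the 33-day review period, which began when the termination notice is served on 18 January 2028), so not before 7 March 2028; 17 March 2028 is on or after that date.
Step 5 — 8 and 53 days from 17 March 2028 (when the dispute is referred to mediation) are 25 March 2028 and 9 May 2028 respectively; done 17 April 2028, which is between those dates.
Step 6 — 21 and 42 days from 18 May 2028 (end of the 31-day review period, which began when the mediation statement is delivered on 17 April 2028) are 8 June 2028 and 29 June 2028 respectively; 27 June 2028 falls inside that range.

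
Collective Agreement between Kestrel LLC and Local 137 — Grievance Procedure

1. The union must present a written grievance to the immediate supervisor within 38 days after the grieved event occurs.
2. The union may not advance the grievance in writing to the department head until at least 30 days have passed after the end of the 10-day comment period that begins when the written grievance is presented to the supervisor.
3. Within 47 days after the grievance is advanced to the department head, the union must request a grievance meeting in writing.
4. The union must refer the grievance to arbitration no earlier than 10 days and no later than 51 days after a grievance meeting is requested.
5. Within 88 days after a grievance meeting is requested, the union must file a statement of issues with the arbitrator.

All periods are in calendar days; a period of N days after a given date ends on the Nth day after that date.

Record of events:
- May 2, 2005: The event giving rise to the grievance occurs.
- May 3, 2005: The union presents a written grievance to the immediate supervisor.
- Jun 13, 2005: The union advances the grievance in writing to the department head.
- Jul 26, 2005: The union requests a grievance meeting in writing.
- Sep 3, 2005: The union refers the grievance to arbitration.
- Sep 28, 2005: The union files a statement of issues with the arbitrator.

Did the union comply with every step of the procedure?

Yes

Step 1 — counting 38 days from May 2, 2005 (when the grieved event occurs) gives a deadline of Jun 9, 2005; done May 3, 2005 — timely.
Step 2 — must wait 30 days from May 13, 2005 (end of the 10-day comment period, which began when the written grievance is presented to the supervisor on May 3, 2005), so not before Jun 12, 2005; done Jun 13, 2005 — permitted.
Step 3 — counting 47 days from Jun 13, 2005 (when the grievance is advanced to the department head) gives a deadline of Jul 30, 2005; done Jul 26, 2005 — timely.
Step 4 — 10 and 51 days from Jul 26, 2005 (when a grievance meeting is requested) are Aug 5, 2005 and Sep 15, 2005 respectively; Sep 3, 2005 falls inside that range.
Step 5 — counting 88 days from Jul 26, 2005 (when a grievance meeting is requested) gives a deadline of Oct 22, 2005; Sep 28, 2005 is within that limit.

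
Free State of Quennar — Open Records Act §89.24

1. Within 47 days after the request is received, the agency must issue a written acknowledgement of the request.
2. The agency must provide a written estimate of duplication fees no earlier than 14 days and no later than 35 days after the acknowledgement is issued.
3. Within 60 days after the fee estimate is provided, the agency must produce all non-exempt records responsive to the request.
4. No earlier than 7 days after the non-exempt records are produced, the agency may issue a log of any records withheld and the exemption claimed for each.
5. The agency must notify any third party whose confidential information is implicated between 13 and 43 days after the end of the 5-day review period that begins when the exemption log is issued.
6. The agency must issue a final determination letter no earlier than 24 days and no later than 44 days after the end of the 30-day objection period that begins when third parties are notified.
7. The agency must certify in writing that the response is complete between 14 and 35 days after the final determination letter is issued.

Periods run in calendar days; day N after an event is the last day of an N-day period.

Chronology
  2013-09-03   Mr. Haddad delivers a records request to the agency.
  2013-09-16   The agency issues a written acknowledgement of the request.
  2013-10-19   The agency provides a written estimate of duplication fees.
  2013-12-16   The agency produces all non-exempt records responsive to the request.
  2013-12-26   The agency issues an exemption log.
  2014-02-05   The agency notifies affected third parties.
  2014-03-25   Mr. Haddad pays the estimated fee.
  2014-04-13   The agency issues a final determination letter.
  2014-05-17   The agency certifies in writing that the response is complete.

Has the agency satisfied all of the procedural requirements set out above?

Yes

Step 1: 47 days after 2013-09-03 (when the request is received) is 2013-10-20; 2013-09-16 is within that limit.
Step 2: the window is 14–35 days after 2013-09-16 (when the acknowledgement is issued), so 2013-09-30 through 2013-10-21; done 2013-10-19, which is between those dates.
Step 3: 60 days after 2013-10-19 (when the fee estimate is provided) is 2013-12-18; 2013-12-16 is within that limit.
Step 4: the earliest permitted date is 7 days after 2013-12-16 (when the non-exempt records are produced), i.e. 2013-12-23; done 2013-12-26, after the minimum wait.
Step 5: the window is 13–43 days after 2013-12-31 (end of the 5-day review period, which began when the exemption log is issued on 2013-12-26), so 2014-01-13 through 2014-02-12; 2014-02-05 falls inside that range.
Step 6: the window is 24–44 days after 2014-03-07 (end of the 30-day objection period, which began when third parties are notified on 2014-02-05), so 2014-03-31 through 2014-04-20; done 2014-04-13, which is between those dates.
Step 7: the window is 14–35 days after 2014-04-13 (when the final determination letter is issued), so 2014-04-27 through 2014-05-18; 2014-05-17 falls inside that range.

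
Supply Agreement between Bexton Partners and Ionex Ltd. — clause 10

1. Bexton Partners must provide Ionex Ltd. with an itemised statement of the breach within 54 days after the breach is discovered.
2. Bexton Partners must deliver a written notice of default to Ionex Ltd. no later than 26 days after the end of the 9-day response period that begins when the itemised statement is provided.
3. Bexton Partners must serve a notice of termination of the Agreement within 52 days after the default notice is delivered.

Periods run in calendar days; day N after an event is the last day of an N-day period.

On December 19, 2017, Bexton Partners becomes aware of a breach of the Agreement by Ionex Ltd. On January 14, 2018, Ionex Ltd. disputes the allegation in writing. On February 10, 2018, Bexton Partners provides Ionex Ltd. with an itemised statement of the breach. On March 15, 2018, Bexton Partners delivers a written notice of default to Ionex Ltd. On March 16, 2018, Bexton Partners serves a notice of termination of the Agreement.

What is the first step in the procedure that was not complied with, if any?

None — every step was satisfied

Step 1 — counting 54 days from December 19, 2017 (when the breach is discovered) gives a deadline of February 11, 2018; completed February 10, 2018, before the deadline.
Step 2 — counting 26 days from February 19, 2018 (end of the 9-day response period, which began when the itemised statement is provided on February 10, 2018) gives a deadline of March 17, 2018; completed March 15, 2018, before the deadline.
Step 3 — counting 52 days from March 15, 2018 (when the default notice is delivered) gives a deadline of May 6, 2018; completed March 16, 2018, before the deadline.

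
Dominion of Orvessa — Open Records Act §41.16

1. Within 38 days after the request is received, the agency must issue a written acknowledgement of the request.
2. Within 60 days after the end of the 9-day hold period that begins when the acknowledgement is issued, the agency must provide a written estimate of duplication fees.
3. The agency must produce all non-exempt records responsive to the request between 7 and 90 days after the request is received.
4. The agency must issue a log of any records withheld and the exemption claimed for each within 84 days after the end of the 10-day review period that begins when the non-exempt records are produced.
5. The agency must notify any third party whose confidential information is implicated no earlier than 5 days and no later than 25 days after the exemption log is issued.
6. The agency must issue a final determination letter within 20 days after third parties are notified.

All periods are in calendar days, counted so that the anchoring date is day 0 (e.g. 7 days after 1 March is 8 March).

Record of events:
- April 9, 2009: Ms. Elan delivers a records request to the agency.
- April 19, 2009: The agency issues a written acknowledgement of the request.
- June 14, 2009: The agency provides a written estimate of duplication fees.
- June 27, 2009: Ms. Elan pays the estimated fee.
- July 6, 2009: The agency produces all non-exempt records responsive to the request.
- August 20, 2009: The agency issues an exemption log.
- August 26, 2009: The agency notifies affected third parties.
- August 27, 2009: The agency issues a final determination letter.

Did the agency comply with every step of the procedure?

Step 1: 38 days after April 9, 2009 (when the request is received) is May 17, 2009; completed April 19, 2009, before the deadline.
Step 2: 60 days after April 28, 2009 (end of the 9-day hold period, which began when the acknowledgement is issued on April 19, 2009) is June 27, 2009; done June 14, 2009 — timely.
Step 3: the window is 7–90 days after April 9, 2009 (when the request is received), so April 16, 2009 through July 8, 2009; done July 6, 2009, which is between those dates.
Step 4: 84 days after July 16, 2009 (end of the 10-day review period, which began when the non-exempt records are produced on July 6, 2009) is October 8, 2009; done August 20, 2009 — timely.
Step 5: the window is 5–25 days after August 20, 2009 (when the exemption log is issued), so August 25, 2009 through September 14, 2009; done August 26, 2009 — within the window.
Step 6: 20 days after August 26, 2009 (when third parties are notified) is September 15, 2009; completed August 27, 2009, before the deadline.

Yes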